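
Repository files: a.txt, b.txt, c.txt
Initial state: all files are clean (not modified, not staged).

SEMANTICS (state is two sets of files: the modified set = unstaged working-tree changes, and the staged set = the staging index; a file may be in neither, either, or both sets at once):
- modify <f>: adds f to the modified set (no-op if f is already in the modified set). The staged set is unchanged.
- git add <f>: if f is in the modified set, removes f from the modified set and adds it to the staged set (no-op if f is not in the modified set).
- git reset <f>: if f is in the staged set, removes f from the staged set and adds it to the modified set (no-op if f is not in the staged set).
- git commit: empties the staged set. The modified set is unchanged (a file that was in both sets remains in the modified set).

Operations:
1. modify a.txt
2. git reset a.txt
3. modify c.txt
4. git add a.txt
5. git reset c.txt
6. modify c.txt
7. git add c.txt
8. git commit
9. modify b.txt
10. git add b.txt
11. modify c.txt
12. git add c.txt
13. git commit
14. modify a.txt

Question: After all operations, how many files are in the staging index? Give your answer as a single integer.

After op 1 (modify a.txt): modified={a.txt} staged={none}
After op 2 (git reset a.txt): modified={a.txt} staged={none}
After op 3 (modify c.txt): modified={a.txt, c.txt} staged={none}
After op 4 (git add a.txt): modified={c.txt} staged={a.txt}
After op 5 (git reset c.txt): modified={c.txt} staged={a.txt}
After op 6 (modify c.txt): modified={c.txt} staged={a.txt}
After op 7 (git add c.txt): modified={none} staged={a.txt, c.txt}
After op 8 (git commit): modified={none} staged={none}
After op 9 (modify b.txt): modified={b.txt} staged={none}
After op 10 (git add b.txt): modified={none} staged={b.txt}
After op 11 (modify c.txt): modified={c.txt} staged={b.txt}
After op 12 (git add c.txt): modified={none} staged={b.txt, c.txt}
After op 13 (git commit): modified={none} staged={none}
After op 14 (modify a.txt): modified={a.txt} staged={none}
Final staged set: {none} -> count=0

Answer: 0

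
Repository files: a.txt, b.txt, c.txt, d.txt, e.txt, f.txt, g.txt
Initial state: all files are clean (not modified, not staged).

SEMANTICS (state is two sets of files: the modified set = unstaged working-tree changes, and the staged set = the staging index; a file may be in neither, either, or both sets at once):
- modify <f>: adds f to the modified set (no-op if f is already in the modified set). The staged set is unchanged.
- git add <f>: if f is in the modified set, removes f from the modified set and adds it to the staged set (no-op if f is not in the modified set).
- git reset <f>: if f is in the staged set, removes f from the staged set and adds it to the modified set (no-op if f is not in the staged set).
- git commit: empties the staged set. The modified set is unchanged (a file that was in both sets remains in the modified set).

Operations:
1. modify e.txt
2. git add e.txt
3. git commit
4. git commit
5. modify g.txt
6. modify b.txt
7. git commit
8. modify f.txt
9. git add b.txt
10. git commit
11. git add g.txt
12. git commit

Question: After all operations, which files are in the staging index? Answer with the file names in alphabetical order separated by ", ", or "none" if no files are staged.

After op 1 (modify e.txt): modified={e.txt} staged={none}
After op 2 (git add e.txt): modified={none} staged={e.txt}
After op 3 (git commit): modified={none} staged={none}
After op 4 (git commit): modified={none} staged={none}
After op 5 (modify g.txt): modified={g.txt} staged={none}
After op 6 (modify b.txt): modified={b.txt, g.txt} staged={none}
After op 7 (git commit): modified={b.txt, g.txt} staged={none}
After op 8 (modify f.txt): modified={b.txt, f.txt, g.txt} staged={none}
After op 9 (git add b.txt): modified={f.txt, g.txt} staged={b.txt}
After op 10 (git commit): modified={f.txt, g.txt} staged={none}
After op 11 (git add g.txt): modified={f.txt} staged={g.txt}
After op 12 (git commit): modified={f.txt} staged={none}

Answer: none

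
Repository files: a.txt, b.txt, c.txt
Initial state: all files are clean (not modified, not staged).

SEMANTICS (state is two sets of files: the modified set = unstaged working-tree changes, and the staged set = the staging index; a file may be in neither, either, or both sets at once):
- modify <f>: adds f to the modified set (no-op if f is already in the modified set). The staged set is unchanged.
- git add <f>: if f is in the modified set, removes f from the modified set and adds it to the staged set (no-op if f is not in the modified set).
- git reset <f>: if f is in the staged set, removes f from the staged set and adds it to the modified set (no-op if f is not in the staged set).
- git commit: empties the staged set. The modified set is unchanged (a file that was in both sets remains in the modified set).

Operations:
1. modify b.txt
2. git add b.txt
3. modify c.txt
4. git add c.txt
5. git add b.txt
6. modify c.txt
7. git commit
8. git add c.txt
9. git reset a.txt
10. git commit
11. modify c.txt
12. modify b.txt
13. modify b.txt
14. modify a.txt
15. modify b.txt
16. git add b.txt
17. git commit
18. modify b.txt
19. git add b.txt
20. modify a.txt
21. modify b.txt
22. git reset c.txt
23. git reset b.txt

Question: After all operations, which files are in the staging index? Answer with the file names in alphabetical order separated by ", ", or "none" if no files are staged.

After op 1 (modify b.txt): modified={b.txt} staged={none}
After op 2 (git add b.txt): modified={none} staged={b.txt}
After op 3 (modify c.txt): modified={c.txt} staged={b.txt}
After op 4 (git add c.txt): modified={none} staged={b.txt, c.txt}
After op 5 (git add b.txt): modified={none} staged={b.txt, c.txt}
After op 6 (modify c.txt): modified={c.txt} staged={b.txt, c.txt}
After op 7 (git commit): modified={c.txt} staged={none}
After op 8 (git add c.txt): modified={none} staged={c.txt}
After op 9 (git reset a.txt): modified={none} staged={c.txt}
After op 10 (git commit): modified={none} staged={none}
After op 11 (modify c.txt): modified={c.txt} staged={none}
After op 12 (modify b.txt): modified={b.txt, c.txt} staged={none}
After op 13 (modify b.txt): modified={b.txt, c.txt} staged={none}
After op 14 (modify a.txt): modified={a.txt, b.txt, c.txt} staged={none}
After op 15 (modify b.txt): modified={a.txt, b.txt, c.txt} staged={none}
After op 16 (git add b.txt): modified={a.txt, c.txt} staged={b.txt}
After op 17 (git commit): modified={a.txt, c.txt} staged={none}
After op 18 (modify b.txt): modified={a.txt, b.txt, c.txt} staged={none}
After op 19 (git add b.txt): modified={a.txt, c.txt} staged={b.txt}
After op 20 (modify a.txt): modified={a.txt, c.txt} staged={b.txt}
After op 21 (modify b.txt): modified={a.txt, b.txt, c.txt} staged={b.txt}
After op 22 (git reset c.txt): modified={a.txt, b.txt, c.txt} staged={b.txt}
After op 23 (git reset b.txt): modified={a.txt, b.txt, c.txt} staged={none}

Answer: none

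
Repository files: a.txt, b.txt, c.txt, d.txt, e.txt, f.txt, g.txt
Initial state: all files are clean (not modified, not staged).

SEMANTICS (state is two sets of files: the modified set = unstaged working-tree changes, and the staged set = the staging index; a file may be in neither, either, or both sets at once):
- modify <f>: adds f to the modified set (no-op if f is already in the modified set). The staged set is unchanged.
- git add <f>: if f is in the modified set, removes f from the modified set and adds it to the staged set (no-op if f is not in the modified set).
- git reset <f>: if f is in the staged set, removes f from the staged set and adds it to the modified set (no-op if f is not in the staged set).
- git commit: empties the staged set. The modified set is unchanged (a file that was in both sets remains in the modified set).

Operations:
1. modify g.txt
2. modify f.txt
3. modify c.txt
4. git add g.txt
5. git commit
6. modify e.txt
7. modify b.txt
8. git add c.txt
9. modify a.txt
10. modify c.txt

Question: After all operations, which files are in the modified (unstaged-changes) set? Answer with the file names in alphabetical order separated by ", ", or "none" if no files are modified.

After op 1 (modify g.txt): modified={g.txt} staged={none}
After op 2 (modify f.txt): modified={f.txt, g.txt} staged={none}
After op 3 (modify c.txt): modified={c.txt, f.txt, g.txt} staged={none}
After op 4 (git add g.txt): modified={c.txt, f.txt} staged={g.txt}
After op 5 (git commit): modified={c.txt, f.txt} staged={none}
After op 6 (modify e.txt): modified={c.txt, e.txt, f.txt} staged={none}
After op 7 (modify b.txt): modified={b.txt, c.txt, e.txt, f.txt} staged={none}
After op 8 (git add c.txt): modified={b.txt, e.txt, f.txt} staged={c.txt}
After op 9 (modify a.txt): modified={a.txt, b.txt, e.txt, f.txt} staged={c.txt}
After op 10 (modify c.txt): modified={a.txt, b.txt, c.txt, e.txt, f.txt} staged={c.txt}

Answer: a.txt, b.txt, c.txt, e.txt, f.txt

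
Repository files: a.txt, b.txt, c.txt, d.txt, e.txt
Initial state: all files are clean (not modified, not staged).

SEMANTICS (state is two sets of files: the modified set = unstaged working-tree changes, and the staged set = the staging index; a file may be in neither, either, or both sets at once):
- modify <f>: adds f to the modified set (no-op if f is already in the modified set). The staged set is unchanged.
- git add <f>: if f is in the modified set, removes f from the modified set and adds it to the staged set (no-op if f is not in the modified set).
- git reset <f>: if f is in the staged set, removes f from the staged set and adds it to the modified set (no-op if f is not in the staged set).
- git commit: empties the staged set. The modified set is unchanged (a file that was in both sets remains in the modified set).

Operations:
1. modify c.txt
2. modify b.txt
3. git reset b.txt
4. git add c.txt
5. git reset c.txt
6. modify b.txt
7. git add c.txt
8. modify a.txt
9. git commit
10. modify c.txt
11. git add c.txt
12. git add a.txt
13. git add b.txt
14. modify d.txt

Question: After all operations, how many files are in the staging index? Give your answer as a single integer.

After op 1 (modify c.txt): modified={c.txt} staged={none}
After op 2 (modify b.txt): modified={b.txt, c.txt} staged={none}
After op 3 (git reset b.txt): modified={b.txt, c.txt} staged={none}
After op 4 (git add c.txt): modified={b.txt} staged={c.txt}
After op 5 (git reset c.txt): modified={b.txt, c.txt} staged={none}
After op 6 (modify b.txt): modified={b.txt, c.txt} staged={none}
After op 7 (git add c.txt): modified={b.txt} staged={c.txt}
After op 8 (modify a.txt): modified={a.txt, b.txt} staged={c.txt}
After op 9 (git commit): modified={a.txt, b.txt} staged={none}
After op 10 (modify c.txt): modified={a.txt, b.txt, c.txt} staged={none}
After op 11 (git add c.txt): modified={a.txt, b.txt} staged={c.txt}
After op 12 (git add a.txt): modified={b.txt} staged={a.txt, c.txt}
After op 13 (git add b.txt): modified={none} staged={a.txt, b.txt, c.txt}
After op 14 (modify d.txt): modified={d.txt} staged={a.txt, b.txt, c.txt}
Final staged set: {a.txt, b.txt, c.txt} -> count=3

Answer: 3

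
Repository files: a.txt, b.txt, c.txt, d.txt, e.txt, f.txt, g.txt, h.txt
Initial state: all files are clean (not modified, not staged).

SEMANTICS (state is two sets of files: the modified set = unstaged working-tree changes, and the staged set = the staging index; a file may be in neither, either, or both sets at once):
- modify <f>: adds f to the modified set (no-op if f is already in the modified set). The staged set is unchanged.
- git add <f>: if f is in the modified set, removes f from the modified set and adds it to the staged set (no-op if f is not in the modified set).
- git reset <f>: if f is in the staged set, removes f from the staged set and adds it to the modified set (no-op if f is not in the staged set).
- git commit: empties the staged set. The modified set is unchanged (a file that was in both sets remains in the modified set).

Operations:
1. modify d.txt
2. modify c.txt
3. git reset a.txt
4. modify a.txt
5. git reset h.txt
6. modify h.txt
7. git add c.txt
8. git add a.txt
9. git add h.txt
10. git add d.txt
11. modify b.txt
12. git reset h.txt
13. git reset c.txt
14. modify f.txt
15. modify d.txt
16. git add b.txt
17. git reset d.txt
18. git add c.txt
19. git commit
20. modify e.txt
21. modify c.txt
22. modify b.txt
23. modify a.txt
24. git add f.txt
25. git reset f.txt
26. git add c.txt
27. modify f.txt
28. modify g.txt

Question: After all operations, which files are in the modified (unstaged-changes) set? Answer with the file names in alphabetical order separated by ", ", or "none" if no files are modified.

Answer: a.txt, b.txt, d.txt, e.txt, f.txt, g.txt, h.txt

Derivation:
After op 1 (modify d.txt): modified={d.txt} staged={none}
After op 2 (modify c.txt): modified={c.txt, d.txt} staged={none}
After op 3 (git reset a.txt): modified={c.txt, d.txt} staged={none}
After op 4 (modify a.txt): modified={a.txt, c.txt, d.txt} staged={none}
After op 5 (git reset h.txt): modified={a.txt, c.txt, d.txt} staged={none}
After op 6 (modify h.txt): modified={a.txt, c.txt, d.txt, h.txt} staged={none}
After op 7 (git add c.txt): modified={a.txt, d.txt, h.txt} staged={c.txt}
After op 8 (git add a.txt): modified={d.txt, h.txt} staged={a.txt, c.txt}
After op 9 (git add h.txt): modified={d.txt} staged={a.txt, c.txt, h.txt}
After op 10 (git add d.txt): modified={none} staged={a.txt, c.txt, d.txt, h.txt}
After op 11 (modify b.txt): modified={b.txt} staged={a.txt, c.txt, d.txt, h.txt}
After op 12 (git reset h.txt): modified={b.txt, h.txt} staged={a.txt, c.txt, d.txt}
After op 13 (git reset c.txt): modified={b.txt, c.txt, h.txt} staged={a.txt, d.txt}
After op 14 (modify f.txt): modified={b.txt, c.txt, f.txt, h.txt} staged={a.txt, d.txt}
After op 15 (modify d.txt): modified={b.txt, c.txt, d.txt, f.txt, h.txt} staged={a.txt, d.txt}
After op 16 (git add b.txt): modified={c.txt, d.txt, f.txt, h.txt} staged={a.txt, b.txt, d.txt}
After op 17 (git reset d.txt): modified={c.txt, d.txt, f.txt, h.txt} staged={a.txt, b.txt}
After op 18 (git add c.txt): modified={d.txt, f.txt, h.txt} staged={a.txt, b.txt, c.txt}
After op 19 (git commit): modified={d.txt, f.txt, h.txt} staged={none}
After op 20 (modify e.txt): modified={d.txt, e.txt, f.txt, h.txt} staged={none}
After op 21 (modify c.txt): modified={c.txt, d.txt, e.txt, f.txt, h.txt} staged={none}
After op 22 (modify b.txt): modified={b.txt, c.txt, d.txt, e.txt, f.txt, h.txt} staged={none}
After op 23 (modify a.txt): modified={a.txt, b.txt, c.txt, d.txt, e.txt, f.txt, h.txt} staged={none}
After op 24 (git add f.txt): modified={a.txt, b.txt, c.txt, d.txt, e.txt, h.txt} staged={f.txt}
After op 25 (git reset f.txt): modified={a.txt, b.txt, c.txt, d.txt, e.txt, f.txt, h.txt} staged={none}
After op 26 (git add c.txt): modified={a.txt, b.txt, d.txt, e.txt, f.txt, h.txt} staged={c.txt}
After op 27 (modify f.txt): modified={a.txt, b.txt, d.txt, e.txt, f.txt, h.txt} staged={c.txt}
After op 28 (modify g.txt): modified={a.txt, b.txt, d.txt, e.txt, f.txt, g.txt, h.txt} staged={c.txt}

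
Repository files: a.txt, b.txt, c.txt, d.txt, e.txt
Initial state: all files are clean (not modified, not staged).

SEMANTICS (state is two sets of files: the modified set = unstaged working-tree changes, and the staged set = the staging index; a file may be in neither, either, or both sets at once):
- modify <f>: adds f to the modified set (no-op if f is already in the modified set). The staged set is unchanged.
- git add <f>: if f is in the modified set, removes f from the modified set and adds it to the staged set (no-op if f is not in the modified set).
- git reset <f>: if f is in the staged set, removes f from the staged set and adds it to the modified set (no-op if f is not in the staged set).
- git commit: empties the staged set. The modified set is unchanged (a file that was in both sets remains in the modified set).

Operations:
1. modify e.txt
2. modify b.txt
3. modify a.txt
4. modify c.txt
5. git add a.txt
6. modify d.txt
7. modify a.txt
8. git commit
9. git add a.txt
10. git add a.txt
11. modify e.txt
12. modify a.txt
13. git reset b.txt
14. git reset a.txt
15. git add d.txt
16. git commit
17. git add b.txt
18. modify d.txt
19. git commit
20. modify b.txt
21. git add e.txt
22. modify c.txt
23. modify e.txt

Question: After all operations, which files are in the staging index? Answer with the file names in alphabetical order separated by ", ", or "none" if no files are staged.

After op 1 (modify e.txt): modified={e.txt} staged={none}
After op 2 (modify b.txt): modified={b.txt, e.txt} staged={none}
After op 3 (modify a.txt): modified={a.txt, b.txt, e.txt} staged={none}
After op 4 (modify c.txt): modified={a.txt, b.txt, c.txt, e.txt} staged={none}
After op 5 (git add a.txt): modified={b.txt, c.txt, e.txt} staged={a.txt}
After op 6 (modify d.txt): modified={b.txt, c.txt, d.txt, e.txt} staged={a.txt}
After op 7 (modify a.txt): modified={a.txt, b.txt, c.txt, d.txt, e.txt} staged={a.txt}
After op 8 (git commit): modified={a.txt, b.txt, c.txt, d.txt, e.txt} staged={none}
After op 9 (git add a.txt): modified={b.txt, c.txt, d.txt, e.txt} staged={a.txt}
After op 10 (git add a.txt): modified={b.txt, c.txt, d.txt, e.txt} staged={a.txt}
After op 11 (modify e.txt): modified={b.txt, c.txt, d.txt, e.txt} staged={a.txt}
After op 12 (modify a.txt): modified={a.txt, b.txt, c.txt, d.txt, e.txt} staged={a.txt}
After op 13 (git reset b.txt): modified={a.txt, b.txt, c.txt, d.txt, e.txt} staged={a.txt}
After op 14 (git reset a.txt): modified={a.txt, b.txt, c.txt, d.txt, e.txt} staged={none}
After op 15 (git add d.txt): modified={a.txt, b.txt, c.txt, e.txt} staged={d.txt}
After op 16 (git commit): modified={a.txt, b.txt, c.txt, e.txt} staged={none}
After op 17 (git add b.txt): modified={a.txt, c.txt, e.txt} staged={b.txt}
After op 18 (modify d.txt): modified={a.txt, c.txt, d.txt, e.txt} staged={b.txt}
After op 19 (git commit): modified={a.txt, c.txt, d.txt, e.txt} staged={none}
After op 20 (modify b.txt): modified={a.txt, b.txt, c.txt, d.txt, e.txt} staged={none}
After op 21 (git add e.txt): modified={a.txt, b.txt, c.txt, d.txt} staged={e.txt}
After op 22 (modify c.txt): modified={a.txt, b.txt, c.txt, d.txt} staged={e.txt}
After op 23 (modify e.txt): modified={a.txt, b.txt, c.txt, d.txt, e.txt} staged={e.txt}

Answer: e.txt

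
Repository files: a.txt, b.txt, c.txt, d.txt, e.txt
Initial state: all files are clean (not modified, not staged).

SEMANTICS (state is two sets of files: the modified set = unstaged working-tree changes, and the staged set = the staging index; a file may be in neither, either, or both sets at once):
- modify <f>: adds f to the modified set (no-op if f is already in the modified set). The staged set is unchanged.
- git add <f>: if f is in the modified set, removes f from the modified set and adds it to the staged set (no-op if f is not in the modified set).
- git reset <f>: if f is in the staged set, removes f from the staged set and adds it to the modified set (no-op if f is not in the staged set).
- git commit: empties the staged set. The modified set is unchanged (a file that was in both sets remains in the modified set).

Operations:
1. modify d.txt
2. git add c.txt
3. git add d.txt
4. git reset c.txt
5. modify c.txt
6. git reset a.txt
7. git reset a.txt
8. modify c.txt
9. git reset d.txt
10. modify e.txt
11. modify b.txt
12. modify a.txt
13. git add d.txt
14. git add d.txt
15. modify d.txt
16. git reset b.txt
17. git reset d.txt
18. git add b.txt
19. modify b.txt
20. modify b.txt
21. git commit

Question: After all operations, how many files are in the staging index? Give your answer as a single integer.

Answer: 0

Derivation:
After op 1 (modify d.txt): modified={d.txt} staged={none}
After op 2 (git add c.txt): modified={d.txt} staged={none}
After op 3 (git add d.txt): modified={none} staged={d.txt}
After op 4 (git reset c.txt): modified={none} staged={d.txt}
After op 5 (modify c.txt): modified={c.txt} staged={d.txt}
After op 6 (git reset a.txt): modified={c.txt} staged={d.txt}
After op 7 (git reset a.txt): modified={c.txt} staged={d.txt}
After op 8 (modify c.txt): modified={c.txt} staged={d.txt}
After op 9 (git reset d.txt): modified={c.txt, d.txt} staged={none}
After op 10 (modify e.txt): modified={c.txt, d.txt, e.txt} staged={none}
After op 11 (modify b.txt): modified={b.txt, c.txt, d.txt, e.txt} staged={none}
After op 12 (modify a.txt): modified={a.txt, b.txt, c.txt, d.txt, e.txt} staged={none}
After op 13 (git add d.txt): modified={a.txt, b.txt, c.txt, e.txt} staged={d.txt}
After op 14 (git add d.txt): modified={a.txt, b.txt, c.txt, e.txt} staged={d.txt}
After op 15 (modify d.txt): modified={a.txt, b.txt, c.txt, d.txt, e.txt} staged={d.txt}
After op 16 (git reset b.txt): modified={a.txt, b.txt, c.txt, d.txt, e.txt} staged={d.txt}
After op 17 (git reset d.txt): modified={a.txt, b.txt, c.txt, d.txt, e.txt} staged={none}
After op 18 (git add b.txt): modified={a.txt, c.txt, d.txt, e.txt} staged={b.txt}
After op 19 (modify b.txt): modified={a.txt, b.txt, c.txt, d.txt, e.txt} staged={b.txt}
After op 20 (modify b.txt): modified={a.txt, b.txt, c.txt, d.txt, e.txt} staged={b.txt}
After op 21 (git commit): modified={a.txt, b.txt, c.txt, d.txt, e.txt} staged={none}
Final staged set: {none} -> count=0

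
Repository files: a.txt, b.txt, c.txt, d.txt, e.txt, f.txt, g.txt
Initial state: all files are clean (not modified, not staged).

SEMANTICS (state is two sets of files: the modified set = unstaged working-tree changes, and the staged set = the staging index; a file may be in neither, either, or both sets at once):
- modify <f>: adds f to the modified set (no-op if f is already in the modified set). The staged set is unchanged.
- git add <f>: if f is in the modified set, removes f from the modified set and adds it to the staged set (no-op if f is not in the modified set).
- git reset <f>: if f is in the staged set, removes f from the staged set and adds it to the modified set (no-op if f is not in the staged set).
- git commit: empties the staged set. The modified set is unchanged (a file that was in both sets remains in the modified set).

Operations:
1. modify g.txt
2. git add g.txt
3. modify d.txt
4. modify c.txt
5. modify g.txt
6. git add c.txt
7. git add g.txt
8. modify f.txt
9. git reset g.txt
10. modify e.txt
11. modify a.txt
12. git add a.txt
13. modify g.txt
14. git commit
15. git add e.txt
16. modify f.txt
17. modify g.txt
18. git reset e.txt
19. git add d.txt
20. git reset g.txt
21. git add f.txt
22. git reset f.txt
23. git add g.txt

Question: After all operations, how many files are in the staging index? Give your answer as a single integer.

Answer: 2

Derivation:
After op 1 (modify g.txt): modified={g.txt} staged={none}
After op 2 (git add g.txt): modified={none} staged={g.txt}
After op 3 (modify d.txt): modified={d.txt} staged={g.txt}
After op 4 (modify c.txt): modified={c.txt, d.txt} staged={g.txt}
After op 5 (modify g.txt): modified={c.txt, d.txt, g.txt} staged={g.txt}
After op 6 (git add c.txt): modified={d.txt, g.txt} staged={c.txt, g.txt}
After op 7 (git add g.txt): modified={d.txt} staged={c.txt, g.txt}
After op 8 (modify f.txt): modified={d.txt, f.txt} staged={c.txt, g.txt}
After op 9 (git reset g.txt): modified={d.txt, f.txt, g.txt} staged={c.txt}
After op 10 (modify e.txt): modified={d.txt, e.txt, f.txt, g.txt} staged={c.txt}
After op 11 (modify a.txt): modified={a.txt, d.txt, e.txt, f.txt, g.txt} staged={c.txt}
After op 12 (git add a.txt): modified={d.txt, e.txt, f.txt, g.txt} staged={a.txt, c.txt}
After op 13 (modify g.txt): modified={d.txt, e.txt, f.txt, g.txt} staged={a.txt, c.txt}
After op 14 (git commit): modified={d.txt, e.txt, f.txt, g.txt} staged={none}
After op 15 (git add e.txt): modified={d.txt, f.txt, g.txt} staged={e.txt}
After op 16 (modify f.txt): modified={d.txt, f.txt, g.txt} staged={e.txt}
After op 17 (modify g.txt): modified={d.txt, f.txt, g.txt} staged={e.txt}
After op 18 (git reset e.txt): modified={d.txt, e.txt, f.txt, g.txt} staged={none}
After op 19 (git add d.txt): modified={e.txt, f.txt, g.txt} staged={d.txt}
After op 20 (git reset g.txt): modified={e.txt, f.txt, g.txt} staged={d.txt}
After op 21 (git add f.txt): modified={e.txt, g.txt} staged={d.txt, f.txt}
After op 22 (git reset f.txt): modified={e.txt, f.txt, g.txt} staged={d.txt}
After op 23 (git add g.txt): modified={e.txt, f.txt} staged={d.txt, g.txt}
Final staged set: {d.txt, g.txt} -> count=2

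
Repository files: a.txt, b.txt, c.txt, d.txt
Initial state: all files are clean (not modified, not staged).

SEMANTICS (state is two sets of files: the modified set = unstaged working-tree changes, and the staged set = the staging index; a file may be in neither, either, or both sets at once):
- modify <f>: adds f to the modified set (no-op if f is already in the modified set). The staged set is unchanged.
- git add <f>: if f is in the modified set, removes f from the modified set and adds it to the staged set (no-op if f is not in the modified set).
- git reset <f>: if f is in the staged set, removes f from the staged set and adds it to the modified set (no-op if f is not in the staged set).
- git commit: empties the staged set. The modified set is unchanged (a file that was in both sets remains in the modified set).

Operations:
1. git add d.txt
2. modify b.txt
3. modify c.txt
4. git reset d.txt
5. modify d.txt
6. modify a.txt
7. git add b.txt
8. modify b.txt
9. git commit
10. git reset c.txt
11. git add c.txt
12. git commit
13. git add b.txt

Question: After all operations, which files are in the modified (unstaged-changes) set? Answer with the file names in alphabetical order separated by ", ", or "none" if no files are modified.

Answer: a.txt, d.txt

Derivation:
After op 1 (git add d.txt): modified={none} staged={none}
After op 2 (modify b.txt): modified={b.txt} staged={none}
After op 3 (modify c.txt): modified={b.txt, c.txt} staged={none}
After op 4 (git reset d.txt): modified={b.txt, c.txt} staged={none}
After op 5 (modify d.txt): modified={b.txt, c.txt, d.txt} staged={none}
After op 6 (modify a.txt): modified={a.txt, b.txt, c.txt, d.txt} staged={none}
After op 7 (git add b.txt): modified={a.txt, c.txt, d.txt} staged={b.txt}
After op 8 (modify b.txt): modified={a.txt, b.txt, c.txt, d.txt} staged={b.txt}
After op 9 (git commit): modified={a.txt, b.txt, c.txt, d.txt} staged={none}
After op 10 (git reset c.txt): modified={a.txt, b.txt, c.txt, d.txt} staged={none}
After op 11 (git add c.txt): modified={a.txt, b.txt, d.txt} staged={c.txt}
After op 12 (git commit): modified={a.txt, b.txt, d.txt} staged={none}
After op 13 (git add b.txt): modified={a.txt, d.txt} staged={b.txt}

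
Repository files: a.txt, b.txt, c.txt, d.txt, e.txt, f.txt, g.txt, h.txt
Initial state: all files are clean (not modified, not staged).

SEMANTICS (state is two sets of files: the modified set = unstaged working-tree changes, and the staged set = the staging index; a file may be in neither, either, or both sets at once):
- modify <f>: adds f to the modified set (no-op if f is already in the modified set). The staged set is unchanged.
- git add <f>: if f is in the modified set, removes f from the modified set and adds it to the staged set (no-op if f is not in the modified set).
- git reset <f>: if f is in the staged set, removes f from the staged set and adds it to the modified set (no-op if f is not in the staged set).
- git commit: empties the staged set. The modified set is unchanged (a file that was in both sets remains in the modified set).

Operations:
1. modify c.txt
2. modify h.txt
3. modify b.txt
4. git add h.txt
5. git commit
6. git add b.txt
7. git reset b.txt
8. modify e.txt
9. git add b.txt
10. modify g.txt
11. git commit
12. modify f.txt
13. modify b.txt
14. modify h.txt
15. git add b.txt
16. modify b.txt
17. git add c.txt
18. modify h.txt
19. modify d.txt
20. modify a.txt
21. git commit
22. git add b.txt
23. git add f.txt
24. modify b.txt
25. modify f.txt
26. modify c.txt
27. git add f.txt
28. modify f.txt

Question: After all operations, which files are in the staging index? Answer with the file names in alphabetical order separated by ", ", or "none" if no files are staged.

Answer: b.txt, f.txt

Derivation:
After op 1 (modify c.txt): modified={c.txt} staged={none}
After op 2 (modify h.txt): modified={c.txt, h.txt} staged={none}
After op 3 (modify b.txt): modified={b.txt, c.txt, h.txt} staged={none}
After op 4 (git add h.txt): modified={b.txt, c.txt} staged={h.txt}
After op 5 (git commit): modified={b.txt, c.txt} staged={none}
After op 6 (git add b.txt): modified={c.txt} staged={b.txt}
After op 7 (git reset b.txt): modified={b.txt, c.txt} staged={none}
After op 8 (modify e.txt): modified={b.txt, c.txt, e.txt} staged={none}
After op 9 (git add b.txt): modified={c.txt, e.txt} staged={b.txt}
After op 10 (modify g.txt): modified={c.txt, e.txt, g.txt} staged={b.txt}
After op 11 (git commit): modified={c.txt, e.txt, g.txt} staged={none}
After op 12 (modify f.txt): modified={c.txt, e.txt, f.txt, g.txt} staged={none}
After op 13 (modify b.txt): modified={b.txt, c.txt, e.txt, f.txt, g.txt} staged={none}
After op 14 (modify h.txt): modified={b.txt, c.txt, e.txt, f.txt, g.txt, h.txt} staged={none}
After op 15 (git add b.txt): modified={c.txt, e.txt, f.txt, g.txt, h.txt} staged={b.txt}
After op 16 (modify b.txt): modified={b.txt, c.txt, e.txt, f.txt, g.txt, h.txt} staged={b.txt}
After op 17 (git add c.txt): modified={b.txt, e.txt, f.txt, g.txt, h.txt} staged={b.txt, c.txt}
After op 18 (modify h.txt): modified={b.txt, e.txt, f.txt, g.txt, h.txt} staged={b.txt, c.txt}
After op 19 (modify d.txt): modified={b.txt, d.txt, e.txt, f.txt, g.txt, h.txt} staged={b.txt, c.txt}
After op 20 (modify a.txt): modified={a.txt, b.txt, d.txt, e.txt, f.txt, g.txt, h.txt} staged={b.txt, c.txt}
After op 21 (git commit): modified={a.txt, b.txt, d.txt, e.txt, f.txt, g.txt, h.txt} staged={none}
After op 22 (git add b.txt): modified={a.txt, d.txt, e.txt, f.txt, g.txt, h.txt} staged={b.txt}
After op 23 (git add f.txt): modified={a.txt, d.txt, e.txt, g.txt, h.txt} staged={b.txt, f.txt}
After op 24 (modify b.txt): modified={a.txt, b.txt, d.txt, e.txt, g.txt, h.txt} staged={b.txt, f.txt}
After op 25 (modify f.txt): modified={a.txt, b.txt, d.txt, e.txt, f.txt, g.txt, h.txt} staged={b.txt, f.txt}
After op 26 (modify c.txt): modified={a.txt, b.txt, c.txt, d.txt, e.txt, f.txt, g.txt, h.txt} staged={b.txt, f.txt}
After op 27 (git add f.txt): modified={a.txt, b.txt, c.txt, d.txt, e.txt, g.txt, h.txt} staged={b.txt, f.txt}
After op 28 (modify f.txt): modified={a.txt, b.txt, c.txt, d.txt, e.txt, f.txt, g.txt, h.txt} staged={b.txt, f.txt}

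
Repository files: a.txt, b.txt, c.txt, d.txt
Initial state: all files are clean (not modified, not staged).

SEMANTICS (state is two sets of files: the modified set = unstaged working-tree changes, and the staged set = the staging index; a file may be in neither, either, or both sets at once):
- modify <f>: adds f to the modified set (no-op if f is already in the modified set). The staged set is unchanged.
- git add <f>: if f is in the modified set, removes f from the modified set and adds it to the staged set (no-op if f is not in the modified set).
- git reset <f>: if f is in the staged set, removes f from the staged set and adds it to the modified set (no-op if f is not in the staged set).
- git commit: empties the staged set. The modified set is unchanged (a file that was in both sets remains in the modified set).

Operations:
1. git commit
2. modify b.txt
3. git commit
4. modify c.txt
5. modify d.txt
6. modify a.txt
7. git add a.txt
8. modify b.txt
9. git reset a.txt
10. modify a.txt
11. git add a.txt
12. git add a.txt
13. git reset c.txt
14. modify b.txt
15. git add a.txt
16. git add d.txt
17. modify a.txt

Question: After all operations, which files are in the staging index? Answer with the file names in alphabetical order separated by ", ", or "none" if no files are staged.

After op 1 (git commit): modified={none} staged={none}
After op 2 (modify b.txt): modified={b.txt} staged={none}
After op 3 (git commit): modified={b.txt} staged={none}
After op 4 (modify c.txt): modified={b.txt, c.txt} staged={none}
After op 5 (modify d.txt): modified={b.txt, c.txt, d.txt} staged={none}
After op 6 (modify a.txt): modified={a.txt, b.txt, c.txt, d.txt} staged={none}
After op 7 (git add a.txt): modified={b.txt, c.txt, d.txt} staged={a.txt}
After op 8 (modify b.txt): modified={b.txt, c.txt, d.txt} staged={a.txt}
After op 9 (git reset a.txt): modified={a.txt, b.txt, c.txt, d.txt} staged={none}
After op 10 (modify a.txt): modified={a.txt, b.txt, c.txt, d.txt} staged={none}
After op 11 (git add a.txt): modified={b.txt, c.txt, d.txt} staged={a.txt}
After op 12 (git add a.txt): modified={b.txt, c.txt, d.txt} staged={a.txt}
After op 13 (git reset c.txt): modified={b.txt, c.txt, d.txt} staged={a.txt}
After op 14 (modify b.txt): modified={b.txt, c.txt, d.txt} staged={a.txt}
After op 15 (git add a.txt): modified={b.txt, c.txt, d.txt} staged={a.txt}
After op 16 (git add d.txt): modified={b.txt, c.txt} staged={a.txt, d.txt}
After op 17 (modify a.txt): modified={a.txt, b.txt, c.txt} staged={a.txt, d.txt}

Answer: a.txt, d.txt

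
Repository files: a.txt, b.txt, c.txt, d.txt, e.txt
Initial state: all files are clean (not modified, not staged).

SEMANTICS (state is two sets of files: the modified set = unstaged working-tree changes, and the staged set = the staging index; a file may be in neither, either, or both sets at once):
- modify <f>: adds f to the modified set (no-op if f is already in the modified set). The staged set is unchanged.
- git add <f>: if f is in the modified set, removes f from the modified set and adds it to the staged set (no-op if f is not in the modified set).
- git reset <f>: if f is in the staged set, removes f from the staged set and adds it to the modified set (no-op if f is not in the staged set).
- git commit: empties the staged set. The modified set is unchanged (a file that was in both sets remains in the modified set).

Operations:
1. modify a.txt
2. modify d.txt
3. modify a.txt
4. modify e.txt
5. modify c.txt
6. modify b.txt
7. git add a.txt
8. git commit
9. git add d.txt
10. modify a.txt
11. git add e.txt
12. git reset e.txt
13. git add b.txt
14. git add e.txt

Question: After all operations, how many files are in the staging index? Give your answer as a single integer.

After op 1 (modify a.txt): modified={a.txt} staged={none}
After op 2 (modify d.txt): modified={a.txt, d.txt} staged={none}
After op 3 (modify a.txt): modified={a.txt, d.txt} staged={none}
After op 4 (modify e.txt): modified={a.txt, d.txt, e.txt} staged={none}
After op 5 (modify c.txt): modified={a.txt, c.txt, d.txt, e.txt} staged={none}
After op 6 (modify b.txt): modified={a.txt, b.txt, c.txt, d.txt, e.txt} staged={none}
After op 7 (git add a.txt): modified={b.txt, c.txt, d.txt, e.txt} staged={a.txt}
After op 8 (git commit): modified={b.txt, c.txt, d.txt, e.txt} staged={none}
After op 9 (git add d.txt): modified={b.txt, c.txt, e.txt} staged={d.txt}
After op 10 (modify a.txt): modified={a.txt, b.txt, c.txt, e.txt} staged={d.txt}
After op 11 (git add e.txt): modified={a.txt, b.txt, c.txt} staged={d.txt, e.txt}
After op 12 (git reset e.txt): modified={a.txt, b.txt, c.txt, e.txt} staged={d.txt}
After op 13 (git add b.txt): modified={a.txt, c.txt, e.txt} staged={b.txt, d.txt}
After op 14 (git add e.txt): modified={a.txt, c.txt} staged={b.txt, d.txt, e.txt}
Final staged set: {b.txt, d.txt, e.txt} -> count=3

Answer: 3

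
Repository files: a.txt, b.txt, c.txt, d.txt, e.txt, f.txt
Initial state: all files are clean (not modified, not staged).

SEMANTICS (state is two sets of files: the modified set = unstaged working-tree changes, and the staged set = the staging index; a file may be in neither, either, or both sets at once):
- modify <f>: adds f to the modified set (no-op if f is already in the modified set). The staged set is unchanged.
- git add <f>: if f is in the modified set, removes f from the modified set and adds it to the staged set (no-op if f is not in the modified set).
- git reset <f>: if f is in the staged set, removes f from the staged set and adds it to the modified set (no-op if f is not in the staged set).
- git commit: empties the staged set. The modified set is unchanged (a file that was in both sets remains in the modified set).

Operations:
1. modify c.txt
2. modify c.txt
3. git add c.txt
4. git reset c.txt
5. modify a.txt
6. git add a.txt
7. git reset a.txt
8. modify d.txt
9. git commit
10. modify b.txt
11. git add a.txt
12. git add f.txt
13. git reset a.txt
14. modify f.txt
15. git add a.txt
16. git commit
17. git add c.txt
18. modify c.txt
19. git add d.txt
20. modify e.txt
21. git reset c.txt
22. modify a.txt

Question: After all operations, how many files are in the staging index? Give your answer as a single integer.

After op 1 (modify c.txt): modified={c.txt} staged={none}
After op 2 (modify c.txt): modified={c.txt} staged={none}
After op 3 (git add c.txt): modified={none} staged={c.txt}
After op 4 (git reset c.txt): modified={c.txt} staged={none}
After op 5 (modify a.txt): modified={a.txt, c.txt} staged={none}
After op 6 (git add a.txt): modified={c.txt} staged={a.txt}
After op 7 (git reset a.txt): modified={a.txt, c.txt} staged={none}
After op 8 (modify d.txt): modified={a.txt, c.txt, d.txt} staged={none}
After op 9 (git commit): modified={a.txt, c.txt, d.txt} staged={none}
After op 10 (modify b.txt): modified={a.txt, b.txt, c.txt, d.txt} staged={none}
After op 11 (git add a.txt): modified={b.txt, c.txt, d.txt} staged={a.txt}
After op 12 (git add f.txt): modified={b.txt, c.txt, d.txt} staged={a.txt}
After op 13 (git reset a.txt): modified={a.txt, b.txt, c.txt, d.txt} staged={none}
After op 14 (modify f.txt): modified={a.txt, b.txt, c.txt, d.txt, f.txt} staged={none}
After op 15 (git add a.txt): modified={b.txt, c.txt, d.txt, f.txt} staged={a.txt}
After op 16 (git commit): modified={b.txt, c.txt, d.txt, f.txt} staged={none}
After op 17 (git add c.txt): modified={b.txt, d.txt, f.txt} staged={c.txt}
After op 18 (modify c.txt): modified={b.txt, c.txt, d.txt, f.txt} staged={c.txt}
After op 19 (git add d.txt): modified={b.txt, c.txt, f.txt} staged={c.txt, d.txt}
After op 20 (modify e.txt): modified={b.txt, c.txt, e.txt, f.txt} staged={c.txt, d.txt}
After op 21 (git reset c.txt): modified={b.txt, c.txt, e.txt, f.txt} staged={d.txt}
After op 22 (modify a.txt): modified={a.txt, b.txt, c.txt, e.txt, f.txt} staged={d.txt}
Final staged set: {d.txt} -> count=1

Answer: 1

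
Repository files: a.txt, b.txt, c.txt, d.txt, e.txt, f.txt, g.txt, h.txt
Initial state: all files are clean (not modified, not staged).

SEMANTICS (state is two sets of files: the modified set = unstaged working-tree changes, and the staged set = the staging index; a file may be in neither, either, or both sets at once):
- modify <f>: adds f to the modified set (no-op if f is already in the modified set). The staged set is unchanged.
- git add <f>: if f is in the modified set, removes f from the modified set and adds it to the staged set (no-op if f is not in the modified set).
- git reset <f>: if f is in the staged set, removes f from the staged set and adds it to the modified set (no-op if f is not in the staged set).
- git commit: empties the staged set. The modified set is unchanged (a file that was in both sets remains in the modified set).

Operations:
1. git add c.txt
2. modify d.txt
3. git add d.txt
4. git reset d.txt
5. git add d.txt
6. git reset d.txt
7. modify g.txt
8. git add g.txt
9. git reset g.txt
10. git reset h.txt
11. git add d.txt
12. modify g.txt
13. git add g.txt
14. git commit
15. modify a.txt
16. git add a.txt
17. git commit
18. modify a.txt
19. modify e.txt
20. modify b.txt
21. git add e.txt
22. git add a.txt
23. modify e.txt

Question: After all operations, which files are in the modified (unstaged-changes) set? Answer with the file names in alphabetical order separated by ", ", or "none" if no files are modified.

After op 1 (git add c.txt): modified={none} staged={none}
After op 2 (modify d.txt): modified={d.txt} staged={none}
After op 3 (git add d.txt): modified={none} staged={d.txt}
After op 4 (git reset d.txt): modified={d.txt} staged={none}
After op 5 (git add d.txt): modified={none} staged={d.txt}
After op 6 (git reset d.txt): modified={d.txt} staged={none}
After op 7 (modify g.txt): modified={d.txt, g.txt} staged={none}
After op 8 (git add g.txt): modified={d.txt} staged={g.txt}
After op 9 (git reset g.txt): modified={d.txt, g.txt} staged={none}
After op 10 (git reset h.txt): modified={d.txt, g.txt} staged={none}
After op 11 (git add d.txt): modified={g.txt} staged={d.txt}
After op 12 (modify g.txt): modified={g.txt} staged={d.txt}
After op 13 (git add g.txt): modified={none} staged={d.txt, g.txt}
After op 14 (git commit): modified={none} staged={none}
After op 15 (modify a.txt): modified={a.txt} staged={none}
After op 16 (git add a.txt): modified={none} staged={a.txt}
After op 17 (git commit): modified={none} staged={none}
After op 18 (modify a.txt): modified={a.txt} staged={none}
After op 19 (modify e.txt): modified={a.txt, e.txt} staged={none}
After op 20 (modify b.txt): modified={a.txt, b.txt, e.txt} staged={none}
After op 21 (git add e.txt): modified={a.txt, b.txt} staged={e.txt}
After op 22 (git add a.txt): modified={b.txt} staged={a.txt, e.txt}
After op 23 (modify e.txt): modified={b.txt, e.txt} staged={a.txt, e.txt}

Answer: b.txt, e.txt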